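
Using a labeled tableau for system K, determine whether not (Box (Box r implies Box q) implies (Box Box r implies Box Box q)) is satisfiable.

No, unsatisfiable

1. not (Box (Box r implies Box q) implies (Box Box r implies Box Box q)), w0
2. Box (Box r implies Box q), w0   [neg-implies-rule on 1]
3. not (Box Box r implies Box Box q), w0   [neg-implies-rule on 1]
4. Box Box r, w0   [neg-implies-rule on 3]
5. not Box Box q, w0   [neg-implies-rule on 3]
6. not Box q, w1   [neg-Box-rule on 5: fresh world w1, w0Rw1]
7. Box r implies Box q, w1   [Box-rule on 2 via w0Rw1]
8. Box r, w1   [Box-rule on 4 via w0Rw1]
9. not Box r, w1   [implies-rule on 7 (branches; this branch)]
10. not q, w2   [neg-Box-rule on 6: fresh world w2, w1Rw2]
11. r, w2   [Box-rule on 8 via w1Rw2]
12. not r, w3   [neg-Box-rule on 9: fresh world w3, w1Rw3]
13. r, w3   [Box-rule on 8 via w1Rw3]
Accessibility: w0Rw1, w1Rw2, w1Rw3
Branch closes: r and not r both at w3.
Every branch closes; the branch above is one of them.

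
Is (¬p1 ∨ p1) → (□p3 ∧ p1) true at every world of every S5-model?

Not valid

Tableau for the negation ¬((¬p1 ∨ p1) → (□p3 ∧ p1)):
1. ¬((¬p1 ∨ p1) → (□p3 ∧ p1)), w0
2. ¬p1 ∨ p1, w0
3. ¬(□p3 ∧ p1), w0
4. p1, w0
5. ¬□p3, w0
6. ¬p3, w1
Accessibility: w0Rw0, w0Rw1, w1Rw0, w1Rw1
The negation has an open branch (countermodel exists).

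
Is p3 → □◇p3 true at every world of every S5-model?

Tableau for the negation ¬(p3 → □◇p3):
1. ¬(p3 → □◇p3), w0
2. p3, w0
3. ¬□◇p3, w0
4. ¬◇p3, w1
5. ¬p3, w0
Accessibility: w0Rw0, w0Rw1, w1Rw0, w1Rw1
Branch closes: p3 and ¬p3 both at w0.
All branches of the negation close; one closing branch shown above.

Valid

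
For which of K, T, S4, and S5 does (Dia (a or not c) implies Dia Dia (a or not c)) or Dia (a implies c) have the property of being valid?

T, S4, S5

K-tableau for the negation not ((Dia (a or not c) implies Dia Dia (a or not c)) or Dia (a implies c)):
1. not ((Dia (a or not c) implies Dia Dia (a or not c)) or Dia (a implies c)), w0
2. not (Dia (a or not c) implies Dia Dia (a or not c)), w0   [neg-or-rule on 1]
3. not Dia (a implies c), w0   [neg-or-rule on 1]
4. Dia (a or not c), w0   [neg-implies-rule on 2]
5. not Dia Dia (a or not c), w0   [neg-implies-rule on 2]
6. a or not c, w1   [Dia-rule on 4: fresh world w1, w0Rw1]
7. not (a implies c), w1   [neg-Dia-rule on 3 via w0Rw1]
8. a, w1   [neg-implies-rule on 7]
9. not c, w1   [neg-implies-rule on 7]
10. not Dia (a or not c), w1   [neg-Dia-rule on 5 via w0Rw1]
Accessibility: w0Rw1
Complete open branch: countermodel on a K-frame, so not valid in K.
T-tableau for the negation not ((Dia (a or not c) implies Dia Dia (a or not c)) or Dia (a implies c)):
1. not ((Dia (a or not c) implies Dia Dia (a or not c)) or Dia (a implies c)), w0
2. not (Dia (a or not c) implies Dia Dia (a or not c)), w0   [neg-or-rule on 1]
3. not Dia (a implies c), w0   [neg-or-rule on 1]
4. Dia (a or not c), w0   [neg-implies-rule on 2]
5. not Dia Dia (a or not c), w0   [neg-implies-rule on 2]
6. not (a implies c), w0   [neg-Dia-rule on 3 via w0Rw0]
7. a, w0   [neg-implies-rule on 6]
8. not c, w0   [neg-implies-rule on 6]
9. not Dia (a or not c), w0   [neg-Dia-rule on 5 via w0Rw0]
10. not (a or not c), w0   [neg-Dia-rule on 9 via w0Rw0]
11. not a, w0   [neg-or-rule on 10]
12. c, w0   [neg-or-rule on 10]
Accessibility: w0Rw0
Branch closes: a and not a both at w0.
Every branch closes (one shown): valid in T, hence also in S4, S5 (every theorem of T is a theorem of S4 and S5).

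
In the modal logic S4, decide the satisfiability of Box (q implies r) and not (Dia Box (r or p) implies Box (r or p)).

1. Box (q implies r) and not (Dia Box (r or p) implies Box (r or p)), 0
2. Box (q implies r), 0
3. not (Dia Box (r or p) implies Box (r or p)), 0
4. Dia Box (r or p), 0
5. not Box (r or p), 0
6. q implies r, 0
7. r, 0
8. Box (r or p), 1
9. q implies r, 1
10. r or p, 1
11. r, 1
12. p, 1
13. not (r or p), 2
14. not r, 2
15. not p, 2
16. q implies r, 2
17. not q, 2
Accessibility: 0R0, 0R1, 0R2, 1R1, 2R2

Satisfiable (open branch found)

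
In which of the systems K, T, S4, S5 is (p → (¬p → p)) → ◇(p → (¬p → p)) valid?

K-tableau for the negation ¬((p → (¬p → p)) → ◇(p → (¬p → p))):
1. ¬((p → (¬p → p)) → ◇(p → (¬p → p))), w0
2. p → (¬p → p), w0
3. ¬◇(p → (¬p → p)), w0
4. ¬p → p, w0
5. p, w0
Complete open branch: countermodel on a K-frame, so not valid in K.
T-tableau for the negation ¬((p → (¬p → p)) → ◇(p → (¬p → p))):
1. ¬((p → (¬p → p)) → ◇(p → (¬p → p))), w0
2. p → (¬p → p), w0
3. ¬◇(p → (¬p → p)), w0
4. ¬(p → (¬p → p)), w0
5. p, w0
6. ¬(¬p → p), w0
7. ¬p, w0
Accessibility: w0Rw0
Branch closes: p and ¬p both at w0.
Every branch closes (one shown): valid in T, hence also in S4, S5 (every theorem of T is a theorem of S4 and S5).

T, S4, S5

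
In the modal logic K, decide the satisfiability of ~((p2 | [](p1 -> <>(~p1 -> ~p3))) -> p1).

1. ~((p2 | [](p1 -> <>(~p1 -> ~p3))) -> p1), u
2. p2 | [](p1 -> <>(~p1 -> ~p3)), u
3. ~p1, u
4. [](p1 -> <>(~p1 -> ~p3)), u

Yes, satisfiable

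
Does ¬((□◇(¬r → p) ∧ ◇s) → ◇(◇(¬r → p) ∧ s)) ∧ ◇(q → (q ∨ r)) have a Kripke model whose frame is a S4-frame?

No, unsatisfiable

1. ¬((□◇(¬r → p) ∧ ◇s) → ◇(◇(¬r → p) ∧ s)) ∧ ◇(q → (q ∨ r)), u
2. ¬((□◇(¬r → p) ∧ ◇s) → ◇(◇(¬r → p) ∧ s)), u   [∧-rule on 1]
3. ◇(q → (q ∨ r)), u   [∧-rule on 1]
4. □◇(¬r → p) ∧ ◇s, u   [¬→-rule on 2]
5. ¬◇(◇(¬r → p) ∧ s), u   [¬→-rule on 2]
6. □◇(¬r → p), u   [∧-rule on 4]
7. ◇s, u   [∧-rule on 4]
8. ¬(◇(¬r → p) ∧ s), u   [¬◇-rule on 5 via uRu]
9. ◇(¬r → p), u   [□-rule on 6 via uRu]
10. ¬s, u   [¬∧-rule on 8 (branches; this branch)]
11. q → (q ∨ r), v   [◇-rule on 3: fresh world v, uRv]
12. ¬(◇(¬r → p) ∧ s), v   [¬◇-rule on 5 via uRv]
13. ◇(¬r → p), v   [□-rule on 6 via uRv]
14. q ∨ r, v   [→-rule on 11 (branches; this branch)]
15. ¬s, v   [¬∧-rule on 12 (branches; this branch)]
16. r, v   [∨-rule on 14 (branches; this branch)]
17. s, w   [◇-rule on 7: fresh world w, uRw]
18. ¬(◇(¬r → p) ∧ s), w   [¬◇-rule on 5 via uRw]
19. ◇(¬r → p), w   [□-rule on 6 via uRw]
20. ¬◇(¬r → p), w   [¬∧-rule on 18 (branches; this branch)]
21. ¬(¬r → p), w   [¬◇-rule on 20 via wRw]
22. ¬r, w   [¬→-rule on 21]
23. ¬p, w   [¬→-rule on 21]
24. ¬r → p, x   [◇-rule on 9: fresh world x, uRx]
25. ¬(◇(¬r → p) ∧ s), x   [¬◇-rule on 5 via uRx]
26. ◇(¬r → p), x   [□-rule on 6 via uRx]
27. p, x   [→-rule on 24 (branches; this branch)]
28. ¬s, x   [¬∧-rule on 25 (branches; this branch)]
29. ¬r → p, y   [◇-rule on 13: fresh world y, vRy]
30. ¬(◇(¬r → p) ∧ s), y   [¬◇-rule on 5 via uRy]
31. ◇(¬r → p), y   [□-rule on 6 via uRy]
32. p, y   [→-rule on 29 (branches; this branch)]
33. ¬s, y   [¬∧-rule on 30 (branches; this branch)]
34. ¬r → p, z   [◇-rule on 19: fresh world z, wRz]
35. ¬(◇(¬r → p) ∧ s), z   [¬◇-rule on 5 via uRz]
36. ◇(¬r → p), z   [□-rule on 6 via uRz]
37. ¬(¬r → p), z   [¬◇-rule on 20 via wRz]
38. ¬r, z   [¬→-rule on 37]
39. ¬p, z   [¬→-rule on 37]
40. p, z   [→-rule on 34 (branches; this branch)]
Accessibility: uRu, uRv, uRw, uRx, uRy, uRz, vRv, vRy, wRw, wRz, xRx, yRy, zRz
Branch closes: p and ¬p both at z.
Every branch closes; the branch above is one of them.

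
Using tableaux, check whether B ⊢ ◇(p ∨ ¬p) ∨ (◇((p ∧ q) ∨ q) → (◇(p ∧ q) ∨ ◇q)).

Tableau for the negation ¬(◇(p ∨ ¬p) ∨ (◇((p ∧ q) ∨ q) → (◇(p ∧ q) ∨ ◇q))):
1. ¬(◇(p ∨ ¬p) ∨ (◇((p ∧ q) ∨ q) → (◇(p ∧ q) ∨ ◇q))), w0
2. ¬◇(p ∨ ¬p), w0   [¬∨-rule on 1]
3. ¬(◇((p ∧ q) ∨ q) → (◇(p ∧ q) ∨ ◇q)), w0   [¬∨-rule on 1]
4. ◇((p ∧ q) ∨ q), w0   [¬→-rule on 3]
5. ¬(◇(p ∧ q) ∨ ◇q), w0   [¬→-rule on 3]
6. ¬◇(p ∧ q), w0   [¬∨-rule on 5]
7. ¬◇q, w0   [¬∨-rule on 5]
8. ¬(p ∨ ¬p), w0   [¬◇-rule on 2 via w0Rw0]
9. ¬p, w0   [¬∨-rule on 8]
10. p, w0   [¬∨-rule on 8]
Accessibility: w0Rw0
Branch closes: p and ¬p both at w0.
Every branch of the negation's tableau closes; the branch above is one of them.

Valid in B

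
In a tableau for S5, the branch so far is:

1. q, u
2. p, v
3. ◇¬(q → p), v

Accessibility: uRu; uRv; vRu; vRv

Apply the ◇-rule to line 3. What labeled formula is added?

a fresh world w with vRw, and ¬(q → p) at w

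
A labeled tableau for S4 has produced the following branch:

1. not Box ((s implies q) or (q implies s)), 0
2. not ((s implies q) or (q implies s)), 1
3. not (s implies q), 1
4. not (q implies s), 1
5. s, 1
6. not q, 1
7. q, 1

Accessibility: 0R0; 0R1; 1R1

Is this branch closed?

Yes, closed

Both q and not q appear at 1.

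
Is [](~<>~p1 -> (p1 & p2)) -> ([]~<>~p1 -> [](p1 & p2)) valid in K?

Tableau for the negation ~([](~<>~p1 -> (p1 & p2)) -> ([]~<>~p1 -> [](p1 & p2))):
1. ~([](~<>~p1 -> (p1 & p2)) -> ([]~<>~p1 -> [](p1 & p2))), 0
2. [](~<>~p1 -> (p1 & p2)), 0   [~->-rule on 1]
3. ~([]~<>~p1 -> [](p1 & p2)), 0   [~->-rule on 1]
4. []~<>~p1, 0   [~->-rule on 3]
5. ~[](p1 & p2), 0   [~->-rule on 3]
6. ~(p1 & p2), 1   [~[]-rule on 5: fresh world 1, 0R1]
7. ~<>~p1 -> (p1 & p2), 1   [[]-rule on 2 via 0R1]
8. ~<>~p1, 1   [[]-rule on 4 via 0R1]
9. ~p2, 1   [~&-rule on 6 (branches; this branch)]
10. <>~p1, 1   [->-rule on 7 (branches; this branch)]
11. ~p1, 2   [<>-rule on 10: fresh world 2, 1R2]
12. p1, 2   [~<>-rule on 8 via 1R2]
Accessibility: 0R1, 1R2
Branch closes: p1 and ~p1 both at 2.
All branches of the negation close; one closing branch shown above.

Valid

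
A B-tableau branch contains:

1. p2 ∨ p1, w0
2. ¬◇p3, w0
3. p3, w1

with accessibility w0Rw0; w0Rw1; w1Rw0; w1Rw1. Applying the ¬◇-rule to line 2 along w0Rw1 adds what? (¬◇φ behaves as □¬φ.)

¬◇φ behaves as □¬φ: propagate the negated body to each accessible world.

¬p3, w1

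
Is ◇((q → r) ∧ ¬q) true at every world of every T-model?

Tableau for the negation ¬◇((q → r) ∧ ¬q):
1. ¬◇((q → r) ∧ ¬q), u
2. ¬((q → r) ∧ ¬q), u
3. q, u
Accessibility: uRu
The negation has an open branch (countermodel exists).

Not valid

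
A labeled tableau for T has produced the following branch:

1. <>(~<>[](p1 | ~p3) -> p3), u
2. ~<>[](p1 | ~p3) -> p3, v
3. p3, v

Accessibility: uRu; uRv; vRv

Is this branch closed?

No world carries both an atom and its negation.

No, open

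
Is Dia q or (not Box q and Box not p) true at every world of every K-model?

Tableau for the negation not (Dia q or (not Box q and Box not p)):
1. not (Dia q or (not Box q and Box not p)), w0
2. not Dia q, w0
3. not (not Box q and Box not p), w0
4. not Box not p, w0
5. p, w1
6. not q, w1
Accessibility: w0Rw1
The negation has an open branch (countermodel exists).

Invalid (countermodel exists)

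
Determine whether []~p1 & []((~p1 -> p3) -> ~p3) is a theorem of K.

Tableau for the negation ~([]~p1 & []((~p1 -> p3) -> ~p3)):
1. ~([]~p1 & []((~p1 -> p3) -> ~p3)), w0
2. ~[]((~p1 -> p3) -> ~p3), w0   [~&-rule on 1 (branches; this branch)]
3. ~((~p1 -> p3) -> ~p3), w1   [~[]-rule on 2: fresh world w1, w0Rw1]
4. ~p1 -> p3, w1   [~->-rule on 3]
5. p3, w1   [~->-rule on 3]
Accessibility: w0Rw1
The negation has an open branch (countermodel exists).

No, not valid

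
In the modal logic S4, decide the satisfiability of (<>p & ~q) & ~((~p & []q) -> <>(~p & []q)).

1. (<>p & ~q) & ~((~p & []q) -> <>(~p & []q)), w0
2. <>p & ~q, w0
3. ~((~p & []q) -> <>(~p & []q)), w0
4. <>p, w0
5. ~q, w0
6. ~p & []q, w0
7. ~<>(~p & []q), w0
8. ~p, w0
9. []q, w0
10. ~(~p & []q), w0
11. q, w0
Accessibility: w0Rw0
Branch closes: q and ~q both at w0.
Every branch closes; the branch above is one of them.

Unsatisfiable (every branch closes)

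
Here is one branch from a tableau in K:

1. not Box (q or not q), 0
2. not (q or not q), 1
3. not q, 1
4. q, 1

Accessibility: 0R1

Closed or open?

Closed

Both q and not q appear at 1.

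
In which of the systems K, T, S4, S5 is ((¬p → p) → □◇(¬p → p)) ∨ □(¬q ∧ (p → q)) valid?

S5

S5-tableau for the negation ¬(((¬p → p) → □◇(¬p → p)) ∨ □(¬q ∧ (p → q))):
1. ¬(((¬p → p) → □◇(¬p → p)) ∨ □(¬q ∧ (p → q))), w0
2. ¬((¬p → p) → □◇(¬p → p)), w0
3. ¬□(¬q ∧ (p → q)), w0
4. ¬p → p, w0
5. ¬□◇(¬p → p), w0
6. p, w0
7. ¬(¬q ∧ (p → q)), w1
8. ¬(p → q), w1
9. p, w1
10. ¬q, w1
11. ¬◇(¬p → p), w2
12. ¬(¬p → p), w0
13. ¬p, w0
Accessibility: w0Rw0, w0Rw1, w0Rw2, w1Rw0, w1Rw1, w1Rw2, w2Rw0, w2Rw1, w2Rw2
Branch closes: p and ¬p both at w0.
Every branch closes (one shown): valid in S5.
S4-tableau for the negation ¬(((¬p → p) → □◇(¬p → p)) ∨ □(¬q ∧ (p → q))):
1. ¬(((¬p → p) → □◇(¬p → p)) ∨ □(¬q ∧ (p → q))), w0
2. ¬((¬p → p) → □◇(¬p → p)), w0
3. ¬□(¬q ∧ (p → q)), w0
4. ¬p → p, w0
5. ¬□◇(¬p → p), w0
6. p, w0
7. ¬(¬q ∧ (p → q)), w1
8. ¬(p → q), w1
9. p, w1
10. ¬q, w1
11. ¬◇(¬p → p), w2
12. ¬(¬p → p), w2
13. ¬p, w2
Accessibility: w0Rw0, w0Rw1, w0Rw2, w1Rw1, w2Rw2
Complete open branch: countermodel on an S4-frame, so not valid in S4, nor in K, T (the same frame is also a K-frame and a T-frame).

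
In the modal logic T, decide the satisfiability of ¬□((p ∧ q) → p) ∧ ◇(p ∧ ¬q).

1. ¬□((p ∧ q) → p) ∧ ◇(p ∧ ¬q), w0
2. ¬□((p ∧ q) → p), w0
3. ◇(p ∧ ¬q), w0
4. ¬((p ∧ q) → p), w1
5. p ∧ q, w1
6. ¬p, w1
7. p, w1
8. q, w1
Accessibility: w0Rw0, w0Rw1, w1Rw1
Branch closes: p and ¬p both at w1.
Every branch closes; the branch above is one of them.

Unsatisfiable (every branch closes)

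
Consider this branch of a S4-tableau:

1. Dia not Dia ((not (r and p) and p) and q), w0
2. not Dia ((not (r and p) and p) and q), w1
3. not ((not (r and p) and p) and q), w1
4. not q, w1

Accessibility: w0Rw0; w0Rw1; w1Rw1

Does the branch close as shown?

Not closed

There is no literal clash: for every atom and world, at most one sign appears.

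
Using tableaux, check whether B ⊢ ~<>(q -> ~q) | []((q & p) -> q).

Tableau for the negation ~(~<>(q -> ~q) | []((q & p) -> q)):
1. ~(~<>(q -> ~q) | []((q & p) -> q)), 0
2. <>(q -> ~q), 0
3. ~[]((q & p) -> q), 0
4. q -> ~q, 1
5. ~q, 1
6. ~((q & p) -> q), 2
7. q & p, 2
8. ~q, 2
9. q, 2
10. p, 2
Accessibility: 0R0, 0R1, 0R2, 1R0, 1R1, 2R0, 2R2
Branch closes: q and ~q both at 2.
All branches of the negation close; one closing branch shown above.

Valid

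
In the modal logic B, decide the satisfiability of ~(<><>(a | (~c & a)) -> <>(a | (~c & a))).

1. ~(<><>(a | (~c & a)) -> <>(a | (~c & a))), u
2. <><>(a | (~c & a)), u
3. ~<>(a | (~c & a)), u
4. ~(a | (~c & a)), u
5. ~a, u
6. ~(~c & a), u
7. <>(a | (~c & a)), v
8. ~(a | (~c & a)), v
9. ~a, v
10. ~(~c & a), v
11. a | (~c & a), w
12. ~c & a, w
13. ~c, w
14. a, w
Accessibility: uRu, uRv, vRu, vRv, vRw, wRv, wRw

Satisfiable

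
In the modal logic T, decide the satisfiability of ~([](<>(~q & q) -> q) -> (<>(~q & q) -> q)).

Unsatisfiable

1. ~([](<>(~q & q) -> q) -> (<>(~q & q) -> q)), u
2. [](<>(~q & q) -> q), u
3. ~(<>(~q & q) -> q), u
4. <>(~q & q), u
5. ~q, u
6. <>(~q & q) -> q, u
7. ~<>(~q & q), u
8. ~(~q & q), u
9. ~q & q, v
10. ~q, v
11. q, v
Accessibility: uRu, uRv, vRv
Branch closes: q and ~q both at v.
Every branch closes; the branch above is one of them.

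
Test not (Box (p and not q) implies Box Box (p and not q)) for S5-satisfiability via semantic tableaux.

1. not (Box (p and not q) implies Box Box (p and not q)), u
2. Box (p and not q), u   [neg-implies-rule on 1]
3. not Box Box (p and not q), u   [neg-implies-rule on 1]
4. p and not q, u   [Box-rule on 2 via uRu]
5. p, u   [and-rule on 4]
6. not q, u   [and-rule on 4]
7. not Box (p and not q), v   [neg-Box-rule on 3: fresh world v, uRv]
8. p and not q, v   [Box-rule on 2 via uRv]
9. p, v   [and-rule on 8]
10. not q, v   [and-rule on 8]
11. not (p and not q), w   [neg-Box-rule on 7: fresh world w, vRw]
12. p and not q, w   [Box-rule on 2 via uRw]
13. p, w   [and-rule on 12]
14. not q, w   [and-rule on 12]
15. q, w   [neg-and-rule on 11 (branches; this branch)]
Accessibility: uRu, uRv, uRw, vRu, vRv, vRw, wRu, wRv, wRw
Branch closes: q and not q both at w.
(One branch shown.) All branches close.

Unsatisfiable (every branch closes)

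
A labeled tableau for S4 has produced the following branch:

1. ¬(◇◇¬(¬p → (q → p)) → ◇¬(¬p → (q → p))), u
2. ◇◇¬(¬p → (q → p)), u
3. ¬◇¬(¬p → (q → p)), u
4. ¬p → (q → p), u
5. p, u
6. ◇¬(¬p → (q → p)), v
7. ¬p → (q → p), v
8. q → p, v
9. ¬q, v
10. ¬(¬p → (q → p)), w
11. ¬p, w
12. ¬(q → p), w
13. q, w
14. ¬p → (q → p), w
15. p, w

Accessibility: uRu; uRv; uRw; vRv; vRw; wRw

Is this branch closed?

Closed

Both p and ¬p appear at w.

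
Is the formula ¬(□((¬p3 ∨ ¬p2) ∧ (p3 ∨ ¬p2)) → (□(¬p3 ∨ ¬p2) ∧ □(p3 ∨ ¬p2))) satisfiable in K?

No, unsatisfiable

1. ¬(□((¬p3 ∨ ¬p2) ∧ (p3 ∨ ¬p2)) → (□(¬p3 ∨ ¬p2) ∧ □(p3 ∨ ¬p2))), w0
2. □((¬p3 ∨ ¬p2) ∧ (p3 ∨ ¬p2)), w0   [¬→-rule on 1]
3. ¬(□(¬p3 ∨ ¬p2) ∧ □(p3 ∨ ¬p2)), w0   [¬→-rule on 1]
4. ¬□(p3 ∨ ¬p2), w0   [¬∧-rule on 3 (branches; this branch)]
5. ¬(p3 ∨ ¬p2), w1   [¬□-rule on 4: fresh world w1, w0Rw1]
6. ¬p3, w1   [¬∨-rule on 5]
7. p2, w1   [¬∨-rule on 5]
8. (¬p3 ∨ ¬p2) ∧ (p3 ∨ ¬p2), w1   [□-rule on 2 via w0Rw1]
9. ¬p3 ∨ ¬p2, w1   [∧-rule on 8]
10. p3 ∨ ¬p2, w1   [∧-rule on 8]
11. ¬p2, w1   [∨-rule on 10 (branches; this branch)]
Accessibility: w0Rw1
Branch closes: p2 and ¬p2 both at w1.
(One branch shown.) All branches close.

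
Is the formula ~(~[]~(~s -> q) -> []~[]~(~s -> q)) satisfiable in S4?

1. ~(~[]~(~s -> q) -> []~[]~(~s -> q)), 0
2. ~[]~(~s -> q), 0   [~->-rule on 1]
3. ~[]~[]~(~s -> q), 0   [~->-rule on 1]
4. ~s -> q, 1   [~[]-rule on 2: fresh world 1, 0R1]
5. q, 1   [->-rule on 4 (branches; this branch)]
6. []~(~s -> q), 2   [~[]-rule on 3: fresh world 2, 0R2]
7. ~(~s -> q), 2   [[]-rule on 6 via 2R2]
8. ~s, 2   [~->-rule on 7]
9. ~q, 2   [~->-rule on 7]
Accessibility: 0R0, 0R1, 0R2, 1R1, 2R2

Yes, satisfiable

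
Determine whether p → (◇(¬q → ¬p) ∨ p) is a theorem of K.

Tableau for the negation ¬(p → (◇(¬q → ¬p) ∨ p)):
1. ¬(p → (◇(¬q → ¬p) ∨ p)), 0
2. p, 0
3. ¬(◇(¬q → ¬p) ∨ p), 0
4. ¬◇(¬q → ¬p), 0
5. ¬p, 0
Branch closes: p and ¬p both at 0.
All branches of the negation close; one closing branch shown above.

Valid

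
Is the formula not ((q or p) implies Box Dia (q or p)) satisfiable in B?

No, unsatisfiable

1. not ((q or p) implies Box Dia (q or p)), u
2. q or p, u   [neg-implies-rule on 1]
3. not Box Dia (q or p), u   [neg-implies-rule on 1]
4. p, u   [or-rule on 2 (branches; this branch)]
5. not Dia (q or p), v   [neg-Box-rule on 3: fresh world v, uRv]
6. not (q or p), u   [neg-Dia-rule on 5 via vRu]
7. not q, u   [neg-or-rule on 6]
8. not p, u   [neg-or-rule on 6]
Accessibility: uRu, uRv, vRu, vRv
Branch closes: p and not p both at u.
All branches of the tableau close; one closing branch shown above.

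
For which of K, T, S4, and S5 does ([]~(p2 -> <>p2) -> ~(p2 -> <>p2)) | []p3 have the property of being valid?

T, S4, S5

K-tableau for the negation ~(([]~(p2 -> <>p2) -> ~(p2 -> <>p2)) | []p3):
1. ~(([]~(p2 -> <>p2) -> ~(p2 -> <>p2)) | []p3), w0
2. ~([]~(p2 -> <>p2) -> ~(p2 -> <>p2)), w0
3. ~[]p3, w0
4. []~(p2 -> <>p2), w0
5. p2 -> <>p2, w0
6. <>p2, w0
7. ~p3, w1
8. ~(p2 -> <>p2), w1
9. p2, w1
10. ~<>p2, w1
11. p2, w2
12. ~(p2 -> <>p2), w2
13. ~<>p2, w2
Accessibility: w0Rw1, w0Rw2
Complete open branch: countermodel on a K-frame, so not valid in K.
T-tableau for the negation ~(([]~(p2 -> <>p2) -> ~(p2 -> <>p2)) | []p3):
1. ~(([]~(p2 -> <>p2) -> ~(p2 -> <>p2)) | []p3), w0
2. ~([]~(p2 -> <>p2) -> ~(p2 -> <>p2)), w0
3. ~[]p3, w0
4. []~(p2 -> <>p2), w0
5. p2 -> <>p2, w0
6. ~(p2 -> <>p2), w0
7. p2, w0
8. ~<>p2, w0
9. ~p2, w0
Accessibility: w0Rw0
Branch closes: p2 and ~p2 both at w0.
Every branch closes (one shown): valid in T, hence also in S4, S5 (every theorem of T is a theorem of S4 and S5).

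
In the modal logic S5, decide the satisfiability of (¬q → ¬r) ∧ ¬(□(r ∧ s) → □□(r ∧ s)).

1. (¬q → ¬r) ∧ ¬(□(r ∧ s) → □□(r ∧ s)), u
2. ¬q → ¬r, u
3. ¬(□(r ∧ s) → □□(r ∧ s)), u
4. □(r ∧ s), u
5. ¬□□(r ∧ s), u
6. r ∧ s, u
7. r, u
8. s, u
9. q, u
10. ¬□(r ∧ s), v
11. r ∧ s, v
12. r, v
13. s, v
14. ¬(r ∧ s), w
15. r ∧ s, w
16. r, w
17. s, w
18. ¬s, w
Accessibility: uRu, uRv, uRw, vRu, vRv, vRw, wRu, wRv, wRw
Branch closes: s and ¬s both at w.
Every branch closes; the branch above is one of them.

Unsatisfiable (every branch closes)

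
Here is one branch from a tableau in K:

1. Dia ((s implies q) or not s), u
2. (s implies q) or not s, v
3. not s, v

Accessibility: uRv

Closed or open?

No, open

No world carries both an atom and its negation.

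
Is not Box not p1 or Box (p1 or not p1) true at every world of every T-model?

Tableau for the negation not (not Box not p1 or Box (p1 or not p1)):
1. not (not Box not p1 or Box (p1 or not p1)), 0
2. Box not p1, 0
3. not Box (p1 or not p1), 0
4. not p1, 0
5. not (p1 or not p1), 1
6. not p1, 1
7. p1, 1
Accessibility: 0R0, 0R1, 1R1
Branch closes: p1 and not p1 both at 1.
Every branch of the negation's tableau closes; the branch above is one of them.

Yes, valid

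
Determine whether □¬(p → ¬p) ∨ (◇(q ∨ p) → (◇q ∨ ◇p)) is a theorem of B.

Tableau for the negation ¬(□¬(p → ¬p) ∨ (◇(q ∨ p) → (◇q ∨ ◇p))):
1. ¬(□¬(p → ¬p) ∨ (◇(q ∨ p) → (◇q ∨ ◇p))), u
2. ¬□¬(p → ¬p), u
3. ¬(◇(q ∨ p) → (◇q ∨ ◇p)), u
4. ◇(q ∨ p), u
5. ¬(◇q ∨ ◇p), u
6. ¬◇q, u
7. ¬◇p, u
8. ¬q, u
9. ¬p, u
10. p → ¬p, v
11. ¬q, v
12. ¬p, v
13. q ∨ p, w
14. ¬q, w
15. ¬p, w
16. p, w
Accessibility: uRu, uRv, uRw, vRu, vRv, wRu, wRw
Branch closes: p and ¬p both at w.
All branches of the negation close; one closing branch shown above.

Valid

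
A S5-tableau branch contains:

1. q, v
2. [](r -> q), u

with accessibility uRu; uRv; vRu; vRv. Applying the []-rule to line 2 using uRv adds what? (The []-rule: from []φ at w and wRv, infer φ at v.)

r -> q, v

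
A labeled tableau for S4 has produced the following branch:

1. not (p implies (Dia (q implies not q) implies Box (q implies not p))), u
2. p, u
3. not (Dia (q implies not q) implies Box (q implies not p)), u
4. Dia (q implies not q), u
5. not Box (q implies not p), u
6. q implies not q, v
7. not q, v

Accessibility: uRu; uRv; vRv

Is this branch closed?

No, open

No world carries both an atom and its negation.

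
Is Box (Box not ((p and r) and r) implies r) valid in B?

Tableau for the negation not Box (Box not ((p and r) and r) implies r):
1. not Box (Box not ((p and r) and r) implies r), u
2. not (Box not ((p and r) and r) implies r), v   [neg-Box-rule on 1: fresh world v, uRv]
3. Box not ((p and r) and r), v   [neg-implies-rule on 2]
4. not r, v   [neg-implies-rule on 2]
5. not ((p and r) and r), u   [Box-rule on 3 via vRu]
6. not ((p and r) and r), v   [Box-rule on 3 via vRv]
7. not r, u   [neg-and-rule on 5 (branches; this branch)]
Accessibility: uRu, uRv, vRu, vRv
The negation has an open branch (countermodel exists).

Invalid (countermodel exists)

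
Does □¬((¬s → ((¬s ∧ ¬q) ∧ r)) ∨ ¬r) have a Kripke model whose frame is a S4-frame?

1. □¬((¬s → ((¬s ∧ ¬q) ∧ r)) ∨ ¬r), 0
2. ¬((¬s → ((¬s ∧ ¬q) ∧ r)) ∨ ¬r), 0
3. ¬(¬s → ((¬s ∧ ¬q) ∧ r)), 0
4. r, 0
5. ¬s, 0
6. ¬((¬s ∧ ¬q) ∧ r), 0
7. ¬(¬s ∧ ¬q), 0
8. q, 0
Accessibility: 0R0

Satisfiable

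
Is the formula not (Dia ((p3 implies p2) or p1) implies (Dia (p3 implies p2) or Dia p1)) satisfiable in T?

Unsatisfiable (every branch closes)

1. not (Dia ((p3 implies p2) or p1) implies (Dia (p3 implies p2) or Dia p1)), u
2. Dia ((p3 implies p2) or p1), u
3. not (Dia (p3 implies p2) or Dia p1), u
4. not Dia (p3 implies p2), u
5. not Dia p1, u
6. not (p3 implies p2), u
7. p3, u
8. not p2, u
9. not p1, u
10. (p3 implies p2) or p1, v
11. not (p3 implies p2), v
12. p3, v
13. not p2, v
14. not p1, v
15. p3 implies p2, v
16. p2, v
Accessibility: uRu, uRv, vRv
Branch closes: p2 and not p2 both at v.
(One branch shown.) All branches close.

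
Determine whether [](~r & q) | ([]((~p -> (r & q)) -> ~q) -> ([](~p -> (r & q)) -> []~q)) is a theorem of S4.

Tableau for the negation ~([](~r & q) | ([]((~p -> (r & q)) -> ~q) -> ([](~p -> (r & q)) -> []~q))):
1. ~([](~r & q) | ([]((~p -> (r & q)) -> ~q) -> ([](~p -> (r & q)) -> []~q))), 0
2. ~[](~r & q), 0   [~|-rule on 1]
3. ~([]((~p -> (r & q)) -> ~q) -> ([](~p -> (r & q)) -> []~q)), 0   [~|-rule on 1]
4. []((~p -> (r & q)) -> ~q), 0   [~->-rule on 3]
5. ~([](~p -> (r & q)) -> []~q), 0   [~->-rule on 3]
6. [](~p -> (r & q)), 0   [~->-rule on 5]
7. ~[]~q, 0   [~->-rule on 5]
8. (~p -> (r & q)) -> ~q, 0   [[]-rule on 4 via 0R0]
9. ~p -> (r & q), 0   [[]-rule on 6 via 0R0]
10. ~q, 0   [->-rule on 8 (branches; this branch)]
11. p, 0   [->-rule on 9 (branches; this branch)]
12. ~(~r & q), 1   [~[]-rule on 2: fresh world 1, 0R1]
13. (~p -> (r & q)) -> ~q, 1   [[]-rule on 4 via 0R1]
14. ~p -> (r & q), 1   [[]-rule on 6 via 0R1]
15. ~q, 1   [~&-rule on 12 (branches; this branch)]
16. p, 1   [->-rule on 14 (branches; this branch)]
17. q, 2   [~[]-rule on 7: fresh world 2, 0R2]
18. (~p -> (r & q)) -> ~q, 2   [[]-rule on 4 via 0R2]
19. ~p -> (r & q), 2   [[]-rule on 6 via 0R2]
20. ~(~p -> (r & q)), 2   [->-rule on 18 (branches; this branch)]
21. ~p, 2   [~->-rule on 20]
22. ~(r & q), 2   [~->-rule on 20]
23. r & q, 2   [->-rule on 19 (branches; this branch)]
24. r, 2   [&-rule on 23]
25. ~q, 2   [~&-rule on 22 (branches; this branch)]
Accessibility: 0R0, 0R1, 0R2, 1R1, 2R2
Branch closes: q and ~q both at 2.
Every branch of the negation's tableau closes; the branch above is one of them.

Valid in S4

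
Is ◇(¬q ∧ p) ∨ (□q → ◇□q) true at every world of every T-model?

Valid

Tableau for the negation ¬(◇(¬q ∧ p) ∨ (□q → ◇□q)):
1. ¬(◇(¬q ∧ p) ∨ (□q → ◇□q)), w0
2. ¬◇(¬q ∧ p), w0
3. ¬(□q → ◇□q), w0
4. □q, w0
5. ¬◇□q, w0
6. ¬(¬q ∧ p), w0
7. q, w0
8. ¬□q, w0
9. ¬p, w0
10. ¬q, w1
11. ¬(¬q ∧ p), w1
12. q, w1
Accessibility: w0Rw0, w0Rw1, w1Rw1
Branch closes: q and ¬q both at w1.
All branches of the negation close; one closing branch shown above.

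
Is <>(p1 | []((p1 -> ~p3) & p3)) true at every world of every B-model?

Not valid

Tableau for the negation ~<>(p1 | []((p1 -> ~p3) & p3)):
1. ~<>(p1 | []((p1 -> ~p3) & p3)), u
2. ~(p1 | []((p1 -> ~p3) & p3)), u   [~<>-rule on 1 via uRu]
3. ~p1, u   [~|-rule on 2]
4. ~[]((p1 -> ~p3) & p3), u   [~|-rule on 2]
5. ~((p1 -> ~p3) & p3), v   [~[]-rule on 4: fresh world v, uRv]
6. ~(p1 | []((p1 -> ~p3) & p3)), v   [~<>-rule on 1 via uRv]
7. ~p1, v   [~|-rule on 6]
8. ~[]((p1 -> ~p3) & p3), v   [~|-rule on 6]
9. ~p3, v   [~&-rule on 5 (branches; this branch)]
10. ~((p1 -> ~p3) & p3), w   [~[]-rule on 8: fresh world w, vRw]
11. ~p3, w   [~&-rule on 10 (branches; this branch)]
Accessibility: uRu, uRv, vRu, vRv, vRw, wRv, wRw
The negation has an open branch (countermodel exists).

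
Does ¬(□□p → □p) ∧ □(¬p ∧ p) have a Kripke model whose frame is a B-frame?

1. ¬(□□p → □p) ∧ □(¬p ∧ p), 0
2. ¬(□□p → □p), 0
3. □(¬p ∧ p), 0
4. □□p, 0
5. ¬□p, 0
6. ¬p ∧ p, 0
7. ¬p, 0
8. p, 0
Accessibility: 0R0
Branch closes: p and ¬p both at 0.
All branches of the tableau close; one closing branch shown above.

No, unsatisfiable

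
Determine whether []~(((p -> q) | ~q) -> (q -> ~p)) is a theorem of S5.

Invalid (countermodel exists)

Tableau for the negation ~[]~(((p -> q) | ~q) -> (q -> ~p)):
1. ~[]~(((p -> q) | ~q) -> (q -> ~p)), u
2. ((p -> q) | ~q) -> (q -> ~p), v   [~[]-rule on 1: fresh world v, uRv]
3. q -> ~p, v   [->-rule on 2 (branches; this branch)]
4. ~p, v   [->-rule on 3 (branches; this branch)]
Accessibility: uRu, uRv, vRu, vRv
The negation has an open branch (countermodel exists).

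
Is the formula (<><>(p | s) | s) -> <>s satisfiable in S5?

Satisfiable

1. (<><>(p | s) | s) -> <>s, 0
2. <>s, 0   [->-rule on 1 (branches; this branch)]
3. s, 1   [<>-rule on 2: fresh world 1, 0R1]
Accessibility: 0R0, 0R1, 1R0, 1R1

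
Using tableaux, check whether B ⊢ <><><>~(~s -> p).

Invalid (countermodel exists)

Tableau for the negation ~<><><>~(~s -> p):
1. ~<><><>~(~s -> p), 0
2. ~<><>~(~s -> p), 0
3. ~<>~(~s -> p), 0
4. ~s -> p, 0
5. p, 0
Accessibility: 0R0
The negation has an open branch (countermodel exists).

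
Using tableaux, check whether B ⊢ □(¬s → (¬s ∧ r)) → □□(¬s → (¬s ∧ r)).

Tableau for the negation ¬(□(¬s → (¬s ∧ r)) → □□(¬s → (¬s ∧ r))):
1. ¬(□(¬s → (¬s ∧ r)) → □□(¬s → (¬s ∧ r))), u
2. □(¬s → (¬s ∧ r)), u   [¬→-rule on 1]
3. ¬□□(¬s → (¬s ∧ r)), u   [¬→-rule on 1]
4. ¬s → (¬s ∧ r), u   [□-rule on 2 via uRu]
5. ¬s ∧ r, u   [→-rule on 4 (branches; this branch)]
6. ¬s, u   [∧-rule on 5]
7. r, u   [∧-rule on 5]
8. ¬□(¬s → (¬s ∧ r)), v   [¬□-rule on 3: fresh world v, uRv]
9. ¬s → (¬s ∧ r), v   [□-rule on 2 via uRv]
10. ¬s ∧ r, v   [→-rule on 9 (branches; this branch)]
11. ¬s, v   [∧-rule on 10]
12. r, v   [∧-rule on 10]
13. ¬(¬s → (¬s ∧ r)), w   [¬□-rule on 8: fresh world w, vRw]
14. ¬s, w   [¬→-rule on 13]
15. ¬(¬s ∧ r), w   [¬→-rule on 13]
16. ¬r, w   [¬∧-rule on 15 (branches; this branch)]
Accessibility: uRu, uRv, vRu, vRv, vRw, wRv, wRw
The negation has an open branch (countermodel exists).

No, not valid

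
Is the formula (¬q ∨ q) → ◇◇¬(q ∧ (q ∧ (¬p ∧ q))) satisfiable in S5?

1. (¬q ∨ q) → ◇◇¬(q ∧ (q ∧ (¬p ∧ q))), 0
2. ◇◇¬(q ∧ (q ∧ (¬p ∧ q))), 0   [→-rule on 1 (branches; this branch)]
3. ◇¬(q ∧ (q ∧ (¬p ∧ q))), 1   [◇-rule on 2: fresh world 1, 0R1]
4. ¬(q ∧ (q ∧ (¬p ∧ q))), 2   [◇-rule on 3: fresh world 2, 1R2]
5. ¬(q ∧ (¬p ∧ q)), 2   [¬∧-rule on 4 (branches; this branch)]
6. ¬(¬p ∧ q), 2   [¬∧-rule on 5 (branches; this branch)]
7. ¬q, 2   [¬∧-rule on 6 (branches; this branch)]
Accessibility: 0R0, 0R1, 0R2, 1R0, 1R1, 1R2, 2R0, 2R1, 2R2

Satisfiable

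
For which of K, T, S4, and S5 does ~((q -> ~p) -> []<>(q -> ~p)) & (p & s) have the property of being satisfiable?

S5-tableau for the formula:
1. ~((q -> ~p) -> []<>(q -> ~p)) & (p & s), 0
2. ~((q -> ~p) -> []<>(q -> ~p)), 0   [&-rule on 1]
3. p & s, 0   [&-rule on 1]
4. q -> ~p, 0   [~->-rule on 2]
5. ~[]<>(q -> ~p), 0   [~->-rule on 2]
6. p, 0   [&-rule on 3]
7. s, 0   [&-rule on 3]
8. ~q, 0   [->-rule on 4 (branches; this branch)]
9. ~<>(q -> ~p), 1   [~[]-rule on 5: fresh world 1, 0R1]
10. ~(q -> ~p), 0   [~<>-rule on 9 via 1R0]
11. q, 0   [~->-rule on 10]
Accessibility: 0R0, 0R1, 1R0, 1R1
Branch closes: q and ~q both at 0.
Every branch closes (one shown): unsatisfiable in S5.
S4-tableau for the formula:
1. ~((q -> ~p) -> []<>(q -> ~p)) & (p & s), 0
2. ~((q -> ~p) -> []<>(q -> ~p)), 0   [&-rule on 1]
3. p & s, 0   [&-rule on 1]
4. q -> ~p, 0   [~->-rule on 2]
5. ~[]<>(q -> ~p), 0   [~->-rule on 2]
6. p, 0   [&-rule on 3]
7. s, 0   [&-rule on 3]
8. ~q, 0   [->-rule on 4 (branches; this branch)]
9. ~<>(q -> ~p), 1   [~[]-rule on 5: fresh world 1, 0R1]
10. ~(q -> ~p), 1   [~<>-rule on 9 via 1R1]
11. q, 1   [~->-rule on 10]
12. p, 1   [~->-rule on 10]
Accessibility: 0R0, 0R1, 1R1
Complete open branch: satisfiable in S4, hence also in K, T (this S4-model is also a K-model and a T-model).

K, T, S4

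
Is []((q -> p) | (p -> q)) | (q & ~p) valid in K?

Yes, valid

Tableau for the negation ~([]((q -> p) | (p -> q)) | (q & ~p)):
1. ~([]((q -> p) | (p -> q)) | (q & ~p)), 0
2. ~[]((q -> p) | (p -> q)), 0   [~|-rule on 1]
3. ~(q & ~p), 0   [~|-rule on 1]
4. p, 0   [~&-rule on 3 (branches; this branch)]
5. ~((q -> p) | (p -> q)), 1   [~[]-rule on 2: fresh world 1, 0R1]
6. ~(q -> p), 1   [~|-rule on 5]
7. ~(p -> q), 1   [~|-rule on 5]
8. q, 1   [~->-rule on 6]
9. ~p, 1   [~->-rule on 6]
10. p, 1   [~->-rule on 7]
11. ~q, 1   [~->-rule on 7]
Accessibility: 0R1
Branch closes: p and ~p both at 1.
Every branch of the negation's tableau closes; the branch above is one of them.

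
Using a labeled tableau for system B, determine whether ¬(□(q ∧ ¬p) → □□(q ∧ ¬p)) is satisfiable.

1. ¬(□(q ∧ ¬p) → □□(q ∧ ¬p)), 0
2. □(q ∧ ¬p), 0
3. ¬□□(q ∧ ¬p), 0
4. q ∧ ¬p, 0
5. q, 0
6. ¬p, 0
7. ¬□(q ∧ ¬p), 1
8. q ∧ ¬p, 1
9. q, 1
10. ¬p, 1
11. ¬(q ∧ ¬p), 2
12. p, 2
Accessibility: 0R0, 0R1, 1R0, 1R1, 1R2, 2R1, 2R2

Satisfiable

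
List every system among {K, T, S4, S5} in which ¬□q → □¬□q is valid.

S5

S4-tableau for the negation ¬(¬□q → □¬□q):
1. ¬(¬□q → □¬□q), w0
2. ¬□q, w0
3. ¬□¬□q, w0
4. ¬q, w1
5. □q, w2
6. q, w2
Accessibility: w0Rw0, w0Rw1, w0Rw2, w1Rw1, w2Rw2
Complete open branch: countermodel on an S4-frame, so not valid in S4, nor in K, T (the same frame is also a K-frame and a T-frame).
S5-tableau for the negation ¬(¬□q → □¬□q):
1. ¬(¬□q → □¬□q), w0
2. ¬□q, w0
3. ¬□¬□q, w0
4. ¬q, w1
5. □q, w2
6. q, w0
7. q, w1
Accessibility: w0Rw0, w0Rw1, w0Rw2, w1Rw0, w1Rw1, w1Rw2, w2Rw0, w2Rw1, w2Rw2
Branch closes: q and ¬q both at w1.
Every branch closes (one shown): valid in S5.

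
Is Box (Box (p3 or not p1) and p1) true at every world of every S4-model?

No, not valid

Tableau for the negation not Box (Box (p3 or not p1) and p1):
1. not Box (Box (p3 or not p1) and p1), u
2. not (Box (p3 or not p1) and p1), v
3. not p1, v
Accessibility: uRu, uRv, vRv
The negation has an open branch (countermodel exists).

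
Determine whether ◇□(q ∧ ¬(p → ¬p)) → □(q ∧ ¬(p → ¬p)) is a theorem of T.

Invalid (countermodel exists)

Tableau for the negation ¬(◇□(q ∧ ¬(p → ¬p)) → □(q ∧ ¬(p → ¬p))):
1. ¬(◇□(q ∧ ¬(p → ¬p)) → □(q ∧ ¬(p → ¬p))), 0
2. ◇□(q ∧ ¬(p → ¬p)), 0   [¬→-rule on 1]
3. ¬□(q ∧ ¬(p → ¬p)), 0   [¬→-rule on 1]
4. □(q ∧ ¬(p → ¬p)), 1   [◇-rule on 2: fresh world 1, 0R1]
5. q ∧ ¬(p → ¬p), 1   [□-rule on 4 via 1R1]
6. q, 1   [∧-rule on 5]
7. ¬(p → ¬p), 1   [∧-rule on 5]
8. p, 1   [¬→-rule on 7]
9. ¬(q ∧ ¬(p → ¬p)), 2   [¬□-rule on 3: fresh world 2, 0R2]
10. p → ¬p, 2   [¬∧-rule on 9 (branches; this branch)]
11. ¬p, 2   [→-rule on 10 (branches; this branch)]
Accessibility: 0R0, 0R1, 0R2, 1R1, 2R2
The negation has an open branch (countermodel exists).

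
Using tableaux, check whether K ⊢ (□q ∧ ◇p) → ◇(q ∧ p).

Tableau for the negation ¬((□q ∧ ◇p) → ◇(q ∧ p)):
1. ¬((□q ∧ ◇p) → ◇(q ∧ p)), w0
2. □q ∧ ◇p, w0
3. ¬◇(q ∧ p), w0
4. □q, w0
5. ◇p, w0
6. p, w1
7. ¬(q ∧ p), w1
8. q, w1
9. ¬p, w1
Accessibility: w0Rw1
Branch closes: p and ¬p both at w1.
All branches of the negation close; one closing branch shown above.

Yes, valid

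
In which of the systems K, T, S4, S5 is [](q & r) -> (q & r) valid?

T-tableau for the negation ~([](q & r) -> (q & r)):
1. ~([](q & r) -> (q & r)), u
2. [](q & r), u
3. ~(q & r), u
4. q & r, u
5. q, u
6. r, u
7. ~r, u
Accessibility: uRu
Branch closes: r and ~r both at u.
Every branch closes (one shown): valid in T, hence also in S4, S5 (every theorem of T is a theorem of S4 and S5).
K-tableau for the negation ~([](q & r) -> (q & r)):
1. ~([](q & r) -> (q & r)), u
2. [](q & r), u
3. ~(q & r), u
4. ~r, u
Complete open branch: countermodel on a K-frame, so not valid in K.

T, S4, S5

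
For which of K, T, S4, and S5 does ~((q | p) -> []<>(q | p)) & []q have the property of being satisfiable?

K-tableau for the formula:
1. ~((q | p) -> []<>(q | p)) & []q, w0
2. ~((q | p) -> []<>(q | p)), w0   [&-rule on 1]
3. []q, w0   [&-rule on 1]
4. q | p, w0   [~->-rule on 2]
5. ~[]<>(q | p), w0   [~->-rule on 2]
6. p, w0   [|-rule on 4 (branches; this branch)]
7. ~<>(q | p), w1   [~[]-rule on 5: fresh world w1, w0Rw1]
8. q, w1   [[]-rule on 3 via w0Rw1]
Accessibility: w0Rw1
Complete open branch: satisfiable in K.
T-tableau for the formula:
1. ~((q | p) -> []<>(q | p)) & []q, w0
2. ~((q | p) -> []<>(q | p)), w0   [&-rule on 1]
3. []q, w0   [&-rule on 1]
4. q | p, w0   [~->-rule on 2]
5. ~[]<>(q | p), w0   [~->-rule on 2]
6. q, w0   [[]-rule on 3 via w0Rw0]
7. p, w0   [|-rule on 4 (branches; this branch)]
8. ~<>(q | p), w1   [~[]-rule on 5: fresh world w1, w0Rw1]
9. q, w1   [[]-rule on 3 via w0Rw1]
10. ~(q | p), w1   [~<>-rule on 8 via w1Rw1]
11. ~q, w1   [~|-rule on 10]
12. ~p, w1   [~|-rule on 10]
Accessibility: w0Rw0, w0Rw1, w1Rw1
Branch closes: q and ~q both at w1.
Every branch closes (one shown): unsatisfiable in T, hence also in S4, S5 (every S4/S5-frame is a T-frame).

K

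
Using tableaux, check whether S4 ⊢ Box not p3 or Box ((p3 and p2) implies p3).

Tableau for the negation not (Box not p3 or Box ((p3 and p2) implies p3)):
1. not (Box not p3 or Box ((p3 and p2) implies p3)), 0
2. not Box not p3, 0   [neg-or-rule on 1]
3. not Box ((p3 and p2) implies p3), 0   [neg-or-rule on 1]
4. p3, 1   [neg-Box-rule on 2: fresh world 1, 0R1]
5. not ((p3 and p2) implies p3), 2   [neg-Box-rule on 3: fresh world 2, 0R2]
6. p3 and p2, 2   [neg-implies-rule on 5]
7. not p3, 2   [neg-implies-rule on 5]
8. p3, 2   [and-rule on 6]
9. p2, 2   [and-rule on 6]
Accessibility: 0R0, 0R1, 0R2, 1R1, 2R2
Branch closes: p3 and not p3 both at 2.
Every branch of the negation's tableau closes; the branch above is one of them.

Valid in S4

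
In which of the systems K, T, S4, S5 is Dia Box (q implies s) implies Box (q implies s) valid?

S5

S4-tableau for the negation not (Dia Box (q implies s) implies Box (q implies s)):
1. not (Dia Box (q implies s) implies Box (q implies s)), u
2. Dia Box (q implies s), u
3. not Box (q implies s), u
4. Box (q implies s), v
5. q implies s, v
6. s, v
7. not (q implies s), w
8. q, w
9. not s, w
Accessibility: uRu, uRv, uRw, vRv, wRw
Complete open branch: countermodel on an S4-frame, so not valid in S4, nor in K, T (the same frame is also a K-frame and a T-frame).
S5-tableau for the negation not (Dia Box (q implies s) implies Box (q implies s)):
1. not (Dia Box (q implies s) implies Box (q implies s)), u
2. Dia Box (q implies s), u
3. not Box (q implies s), u
4. Box (q implies s), v
5. q implies s, u
6. q implies s, v
7. s, u
8. s, v
9. not (q implies s), w
10. q, w
11. not s, w
12. q implies s, w
13. s, w
Accessibility: uRu, uRv, uRw, vRu, vRv, vRw, wRu, wRv, wRw
Branch closes: s and not s both at w.
Every branch closes (one shown): valid in S5.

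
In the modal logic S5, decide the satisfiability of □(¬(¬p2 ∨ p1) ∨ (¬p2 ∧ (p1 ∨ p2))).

1. □(¬(¬p2 ∨ p1) ∨ (¬p2 ∧ (p1 ∨ p2))), u
2. ¬(¬p2 ∨ p1) ∨ (¬p2 ∧ (p1 ∨ p2)), u   [□-rule on 1 via uRu]
3. ¬p2 ∧ (p1 ∨ p2), u   [∨-rule on 2 (branches; this branch)]
4. ¬p2, u   [∧-rule on 3]
5. p1 ∨ p2, u   [∧-rule on 3]
6. p1, u   [∨-rule on 5 (branches; this branch)]
Accessibility: uRu

Satisfiable (open branch found)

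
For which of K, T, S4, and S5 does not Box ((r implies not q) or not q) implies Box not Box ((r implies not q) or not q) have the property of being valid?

S4-tableau for the negation not (not Box ((r implies not q) or not q) implies Box not Box ((r implies not q) or not q)):
1. not (not Box ((r implies not q) or not q) implies Box not Box ((r implies not q) or not q)), w0
2. not Box ((r implies not q) or not q), w0   [neg-implies-rule on 1]
3. not Box not Box ((r implies not q) or not q), w0   [neg-implies-rule on 1]
4. not ((r implies not q) or not q), w1   [neg-Box-rule on 2: fresh world w1, w0Rw1]
5. not (r implies not q), w1   [neg-or-rule on 4]
6. q, w1   [neg-or-rule on 4]
7. r, w1   [neg-implies-rule on 5]
8. Box ((r implies not q) or not q), w2   [neg-Box-rule on 3: fresh world w2, w0Rw2]
9. (r implies not q) or not q, w2   [Box-rule on 8 via w2Rw2]
10. not q, w2   [or-rule on 9 (branches; this branch)]
Accessibility: w0Rw0, w0Rw1, w0Rw2, w1Rw1, w2Rw2
Complete open branch: countermodel on an S4-frame, so not valid in S4, nor in K, T (the same frame is also a K-frame and a T-frame).
S5-tableau for the negation not (not Box ((r implies not q) or not q) implies Box not Box ((r implies not q) or not q)):
1. not (not Box ((r implies not q) or not q) implies Box not Box ((r implies not q) or not q)), w0
2. not Box ((r implies not q) or not q), w0   [neg-implies-rule on 1]
3. not Box not Box ((r implies not q) or not q), w0   [neg-implies-rule on 1]
4. not ((r implies not q) or not q), w1   [neg-Box-rule on 2: fresh world w1, w0Rw1]
5. not (r implies not q), w1   [neg-or-rule on 4]
6. q, w1   [neg-or-rule on 4]
7. r, w1   [neg-implies-rule on 5]
8. Box ((r implies not q) or not q), w2   [neg-Box-rule on 3: fresh world w2, w0Rw2]
9. (r implies not q) or not q, w0   [Box-rule on 8 via w2Rw0]
10. (r implies not q) or not q, w1   [Box-rule on 8 via w2Rw1]
11. (r implies not q) or not q, w2   [Box-rule on 8 via w2Rw2]
12. r implies not q, w0   [or-rule on 9 (branches; this branch)]
13. r implies not q, w1   [or-rule on 10 (branches; this branch)]
14. not q, w2   [or-rule on 11 (branches; this branch)]
15. not q, w0   [implies-rule on 12 (branches; this branch)]
16. not q, w1   [implies-rule on 13 (branches; this branch)]
Accessibility: w0Rw0, w0Rw1, w0Rw2, w1Rw0, w1Rw1, w1Rw2, w2Rw0, w2Rw1, w2Rw2
Branch closes: q and not q both at w1.
Every branch closes (one shown): valid in S5.

S5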